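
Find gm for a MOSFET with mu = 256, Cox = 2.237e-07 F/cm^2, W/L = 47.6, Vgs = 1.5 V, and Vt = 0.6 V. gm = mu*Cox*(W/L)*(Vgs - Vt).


Step 1: Vov = Vgs - Vt = 1.5 - 0.6 = 0.9 V
Step 2: gm = mu * Cox * (W/L) * Vov
Step 3: gm = 256 * 2.237e-07 * 47.6 * 0.9 = 2.45e-03 S

2.45e-03


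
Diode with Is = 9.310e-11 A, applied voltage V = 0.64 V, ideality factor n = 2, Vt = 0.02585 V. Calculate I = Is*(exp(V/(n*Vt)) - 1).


Step 1: V/(n*Vt) = 0.64/(2*0.02585) = 12.3791
Step 2: exp(12.3791) = 2.3778e+05
Step 3: I = 9.310e-11 * (2.3778e+05 - 1) = 2.21e-05 A

2.21e-05


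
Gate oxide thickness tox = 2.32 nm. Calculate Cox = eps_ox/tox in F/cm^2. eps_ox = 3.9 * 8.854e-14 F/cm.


Step 1: eps_ox = 3.9 * 8.854e-14 = 3.45306e-13 F/cm
Step 2: tox in cm = 2.32 nm * 1e-7 = 2.3200e-07 cm
Step 3: Cox = 3.45306e-13 / 2.3200e-07 = 1.49e-06 F/cm^2

1.49e-06


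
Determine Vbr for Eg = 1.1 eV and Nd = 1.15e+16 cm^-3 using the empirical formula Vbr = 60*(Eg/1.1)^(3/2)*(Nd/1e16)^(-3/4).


Step 1: Eg/1.1 = 1.1/1.1 = 1.000000
Step 2: (Eg/1.1)^1.5 = 1.000000^1.5 = 1.000000
Step 3: (Nd/1e16)^(-0.75) = (1.15)^(-0.75) = 0.900485
Step 4: Vbr = 60 * 1.000000 * 0.900485 = 54.0 V

54.0


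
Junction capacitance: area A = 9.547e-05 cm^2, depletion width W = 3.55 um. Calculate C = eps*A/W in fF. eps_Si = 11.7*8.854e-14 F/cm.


Step 1: eps_Si = 11.7 * 8.854e-14 = 1.035918e-12 F/cm
Step 2: W in cm = 3.55 * 1e-4 = 3.55e-04 cm
Step 3: C = 1.035918e-12 * 9.547e-05 / 3.55e-04 = 2.785890e-13 F
Step 4: C = 278.59 fF

278.59


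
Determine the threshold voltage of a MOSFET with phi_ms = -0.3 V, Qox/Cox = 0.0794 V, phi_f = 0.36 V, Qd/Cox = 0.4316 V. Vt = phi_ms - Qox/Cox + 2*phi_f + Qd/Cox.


Step 1: Vt = phi_ms - Qox/Cox + 2*phi_f + Qd/Cox
Step 2: Vt = -0.3 - 0.0794 + 2*0.36 + 0.4316
Step 3: Vt = -0.3 - 0.0794 + 0.72 + 0.4316
Step 4: Vt = 0.7722 V

0.7722


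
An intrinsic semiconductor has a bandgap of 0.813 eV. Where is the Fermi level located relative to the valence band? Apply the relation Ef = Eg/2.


Step 1: For an intrinsic semiconductor, the Fermi level sits at midgap.
Step 2: Ef = Eg / 2 = 0.813 / 2 = 0.4065 eV

0.4065


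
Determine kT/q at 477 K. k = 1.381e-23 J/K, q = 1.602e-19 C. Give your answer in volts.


Step 1: kT = 1.381e-23 * 477 = 6.58737e-21 J
Step 2: Vt = kT/q = 6.58737e-21 / 1.602e-19
Step 3: Vt = 0.04112 V

0.04112


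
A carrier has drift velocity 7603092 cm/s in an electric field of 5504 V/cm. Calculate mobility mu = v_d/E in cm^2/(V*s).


Step 1: mu = v_d / E
Step 2: mu = 7603092 / 5504
Step 3: mu = 1381.38 cm^2/(V*s)

1381.38


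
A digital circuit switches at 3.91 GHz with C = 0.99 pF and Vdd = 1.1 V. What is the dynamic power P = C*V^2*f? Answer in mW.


Step 1: V^2 = 1.1^2 = 1.21 V^2
Step 2: P = C*V^2*f = 0.99e-12 F * 1.21 * 3.91e9 Hz
Step 3: P = 4.683789e-03 W
Step 4: P = 4.684 mW

4.684


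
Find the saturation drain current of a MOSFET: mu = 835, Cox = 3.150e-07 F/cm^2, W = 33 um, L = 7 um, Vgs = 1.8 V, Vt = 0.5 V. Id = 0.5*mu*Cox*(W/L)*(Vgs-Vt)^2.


Step 1: Overdrive voltage Vov = Vgs - Vt = 1.8 - 0.5 = 1.3 V
Step 2: W/L = 33/7 = 4.71429
Step 3: Id = 0.5 * 835 * 3.150e-07 * 4.71429 * 1.3^2
Step 4: Id = 1.05e-03 A

1.05e-03


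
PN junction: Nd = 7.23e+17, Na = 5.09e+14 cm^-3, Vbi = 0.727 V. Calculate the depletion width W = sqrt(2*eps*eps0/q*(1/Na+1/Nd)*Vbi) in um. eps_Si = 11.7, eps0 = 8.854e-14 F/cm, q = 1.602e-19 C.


Step 1: 1/Na + 1/Nd = 1/5.09e+14 + 1/7.23e+17 = 1.96602e-15
Step 2: 2*eps*eps0/q = 2*11.7*8.854e-14/1.602e-19 = 1.293281e+07
Step 3: W^2 = 1.293281e+07 * 1.96602e-15 * 0.727 = 1.84848e-08
Step 4: W = sqrt(1.84848e-08) = 1.360e-04 cm = 1.36 um

1.36


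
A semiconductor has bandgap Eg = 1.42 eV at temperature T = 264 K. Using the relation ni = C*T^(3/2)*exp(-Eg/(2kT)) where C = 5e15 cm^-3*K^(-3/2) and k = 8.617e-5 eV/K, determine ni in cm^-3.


Step 1: Compute kT = 8.617e-5 * 264 = 0.02274888 eV
Step 2: Exponent = -Eg/(2kT) = -1.42/(2*0.02274888) = -31.21033
Step 3: T^(3/2) = 264^1.5 = 4289.49
Step 4: ni = 5e15 * 4289.49 * exp(-31.21033) = 5.98e+05 cm^-3

5.98e+05


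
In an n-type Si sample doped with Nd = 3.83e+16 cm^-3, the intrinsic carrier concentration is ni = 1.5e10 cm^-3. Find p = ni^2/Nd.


Step 1: Since Nd >> ni, n ≈ Nd = 3.83e+16 cm^-3
Step 2: p = ni^2 / n = (1.5e10)^2 / 3.83e+16
Step 3: p = 2.25e20 / 3.83e+16 = 5.87e+03 cm^-3

5.87e+03


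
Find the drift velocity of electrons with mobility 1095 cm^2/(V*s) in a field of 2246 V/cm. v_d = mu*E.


Step 1: v_d = mu * E
Step 2: v_d = 1095 * 2246 = 2459370
Step 3: v_d = 2.46e+06 cm/s

2.46e+06


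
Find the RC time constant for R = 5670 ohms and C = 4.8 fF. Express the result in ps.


Step 1: tau = R * C
Step 2: tau = 5670 * 4.8 fF = 5670 * 4.8e-15 F
Step 3: tau = 2.7216e-11 s = 27.216 ps

27.216


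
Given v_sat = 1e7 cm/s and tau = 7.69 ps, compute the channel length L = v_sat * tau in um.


Step 1: tau in seconds = 7.69 ps * 1e-12 = 7.6900e-12 s
Step 2: L = v_sat * tau = 1e7 * 7.6900e-12 = 7.6900e-05 cm
Step 3: L in um = 7.6900e-05 * 1e4 = 0.769 um

0.769


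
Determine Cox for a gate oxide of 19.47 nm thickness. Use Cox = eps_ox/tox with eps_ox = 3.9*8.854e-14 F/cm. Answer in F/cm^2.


Step 1: eps_ox = 3.9 * 8.854e-14 = 3.45306e-13 F/cm
Step 2: tox in cm = 19.47 nm * 1e-7 = 1.9470e-06 cm
Step 3: Cox = 3.45306e-13 / 1.9470e-06 = 1.77e-07 F/cm^2

1.77e-07


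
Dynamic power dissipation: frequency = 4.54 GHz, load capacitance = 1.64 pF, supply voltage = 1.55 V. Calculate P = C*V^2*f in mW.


Step 1: V^2 = 1.55^2 = 2.4025 V^2
Step 2: P = C*V^2*f = 1.64e-12 F * 2.4025 * 4.54e9 Hz
Step 3: P = 1.7888054e-02 W
Step 4: P = 17.888 mW

17.888


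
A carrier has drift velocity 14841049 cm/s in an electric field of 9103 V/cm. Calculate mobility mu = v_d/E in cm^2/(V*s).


Step 1: mu = v_d / E
Step 2: mu = 14841049 / 9103
Step 3: mu = 1630.35 cm^2/(V*s)

1630.35


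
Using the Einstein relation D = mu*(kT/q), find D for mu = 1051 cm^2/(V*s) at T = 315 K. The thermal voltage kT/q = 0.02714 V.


Step 1: D = mu * (kT/q)
Step 2: D = 1051 * 0.02714
Step 3: D = 28.52 cm^2/s

28.52


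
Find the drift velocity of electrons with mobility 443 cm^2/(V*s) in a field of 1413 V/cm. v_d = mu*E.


Step 1: v_d = mu * E
Step 2: v_d = 443 * 1413 = 625959
Step 3: v_d = 6.26e+05 cm/s

6.26e+05


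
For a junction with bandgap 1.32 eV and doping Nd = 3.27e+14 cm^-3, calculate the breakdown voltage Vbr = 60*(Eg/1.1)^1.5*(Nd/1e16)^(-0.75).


Step 1: Eg/1.1 = 1.32/1.1 = 1.200000
Step 2: (Eg/1.1)^1.5 = 1.200000^1.5 = 1.314534
Step 3: (Nd/1e16)^(-0.75) = (0.0327)^(-0.75) = 13.004366
Step 4: Vbr = 60 * 1.314534 * 13.004366 = 1025.7 V

1025.7


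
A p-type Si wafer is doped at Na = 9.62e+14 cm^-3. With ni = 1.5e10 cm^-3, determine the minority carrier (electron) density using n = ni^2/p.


Step 1: Majority hole concentration p ≈ Na = 9.62e+14 cm^-3
Step 2: n = ni^2 / Na = (1.5e10)^2 / 9.62e+14
Step 3: n = 2.34e+05 cm^-3

2.34e+05


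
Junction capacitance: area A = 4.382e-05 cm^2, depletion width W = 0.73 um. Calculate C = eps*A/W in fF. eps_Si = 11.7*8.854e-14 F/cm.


Step 1: eps_Si = 11.7 * 8.854e-14 = 1.035918e-12 F/cm
Step 2: W in cm = 0.73 * 1e-4 = 7.30e-05 cm
Step 3: C = 1.035918e-12 * 4.382e-05 / 7.30e-05 = 6.218346e-13 F
Step 4: C = 621.83 fF

621.83


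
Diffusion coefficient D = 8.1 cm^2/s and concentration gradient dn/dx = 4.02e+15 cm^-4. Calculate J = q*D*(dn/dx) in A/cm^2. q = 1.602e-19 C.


Step 1: J = q * D * (dn/dx)
Step 2: J = 1.602e-19 * 8.1 * 4.02e+15
Step 3: J = 5.22e-03 A/cm^2

5.22e-03


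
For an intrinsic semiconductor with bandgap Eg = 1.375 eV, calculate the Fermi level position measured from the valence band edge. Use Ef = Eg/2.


Step 1: For an intrinsic semiconductor, the Fermi level sits at midgap.
Step 2: Ef = Eg / 2 = 1.375 / 2 = 0.6875 eV

0.6875


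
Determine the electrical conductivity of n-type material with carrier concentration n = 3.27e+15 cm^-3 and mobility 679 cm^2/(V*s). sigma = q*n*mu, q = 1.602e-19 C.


Step 1: sigma = q * n * mu
Step 2: sigma = 1.602e-19 * 3.27e+15 * 679
Step 3: sigma = 3.557e-01 S/cm

3.557e-01


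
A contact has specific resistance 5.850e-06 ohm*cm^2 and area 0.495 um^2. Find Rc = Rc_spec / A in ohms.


Step 1: Convert area to cm^2: 0.495 um^2 = 4.9500e-09 cm^2
Step 2: Rc = Rc_spec / A = 5.850e-06 / 4.9500e-09
Step 3: Rc = 1.18e+03 ohms

1.18e+03


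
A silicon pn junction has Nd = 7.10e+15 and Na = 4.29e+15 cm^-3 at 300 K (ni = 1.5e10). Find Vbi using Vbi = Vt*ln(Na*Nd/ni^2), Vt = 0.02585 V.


Step 1: Compute Na*Nd/ni^2 = 4.29e+15 * 7.10e+15 / (1.5e10)^2 = 1.3537e+11
Step 2: ln(1.3537e+11) = 25.6313
Step 3: Vbi = 0.02585 * 25.6313 = 0.663 V

0.663


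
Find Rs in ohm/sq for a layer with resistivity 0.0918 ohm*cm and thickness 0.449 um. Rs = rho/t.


Step 1: Convert thickness to cm: t = 0.449 um = 4.4900e-05 cm
Step 2: Rs = rho / t = 0.0918 / 4.4900e-05
Step 3: Rs = 2044.5 ohm/sq

2044.5


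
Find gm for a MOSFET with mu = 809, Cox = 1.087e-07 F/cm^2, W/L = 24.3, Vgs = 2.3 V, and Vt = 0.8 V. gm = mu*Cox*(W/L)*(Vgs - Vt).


Step 1: Vov = Vgs - Vt = 2.3 - 0.8 = 1.5 V
Step 2: gm = mu * Cox * (W/L) * Vov
Step 3: gm = 809 * 1.087e-07 * 24.3 * 1.5 = 3.21e-03 S

3.21e-03


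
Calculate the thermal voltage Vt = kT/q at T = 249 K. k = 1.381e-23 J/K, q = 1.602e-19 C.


Step 1: kT = 1.381e-23 * 249 = 3.43869e-21 J
Step 2: Vt = kT/q = 3.43869e-21 / 1.602e-19
Step 3: Vt = 0.02146 V

0.02146


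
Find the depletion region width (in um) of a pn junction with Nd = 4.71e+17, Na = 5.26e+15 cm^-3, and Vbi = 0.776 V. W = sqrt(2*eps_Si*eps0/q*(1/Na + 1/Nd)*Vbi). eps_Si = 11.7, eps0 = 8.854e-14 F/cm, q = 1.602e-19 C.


Step 1: 1/Na + 1/Nd = 1/5.26e+15 + 1/4.71e+17 = 1.92237e-16
Step 2: 2*eps*eps0/q = 2*11.7*8.854e-14/1.602e-19 = 1.293281e+07
Step 3: W^2 = 1.293281e+07 * 1.92237e-16 * 0.776 = 1.92926e-09
Step 4: W = sqrt(1.92926e-09) = 4.392e-05 cm = 0.4392 um

0.4392


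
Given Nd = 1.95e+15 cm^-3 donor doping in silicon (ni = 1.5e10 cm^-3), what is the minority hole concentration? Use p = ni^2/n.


Step 1: Since Nd >> ni, n ≈ Nd = 1.95e+15 cm^-3
Step 2: p = ni^2 / n = (1.5e10)^2 / 1.95e+15
Step 3: p = 2.25e20 / 1.95e+15 = 1.15e+05 cm^-3

1.15e+05


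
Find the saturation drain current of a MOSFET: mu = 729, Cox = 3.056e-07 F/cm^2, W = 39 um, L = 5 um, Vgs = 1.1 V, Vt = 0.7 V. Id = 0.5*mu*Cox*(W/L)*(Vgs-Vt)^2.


Step 1: Overdrive voltage Vov = Vgs - Vt = 1.1 - 0.7 = 0.4 V
Step 2: W/L = 39/5 = 7.8
Step 3: Id = 0.5 * 729 * 3.056e-07 * 7.8 * 0.4^2
Step 4: Id = 1.39e-04 A

1.39e-04


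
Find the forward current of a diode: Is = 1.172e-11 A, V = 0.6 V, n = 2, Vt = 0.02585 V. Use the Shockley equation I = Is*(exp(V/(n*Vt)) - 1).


Step 1: V/(n*Vt) = 0.6/(2*0.02585) = 11.6054
Step 2: exp(11.6054) = 1.0969e+05
Step 3: I = 1.172e-11 * (1.0969e+05 - 1) = 1.29e-06 A

1.29e-06


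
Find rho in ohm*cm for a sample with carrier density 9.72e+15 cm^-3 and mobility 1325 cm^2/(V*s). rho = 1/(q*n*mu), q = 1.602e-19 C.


Step 1: sigma = q * n * mu = 1.602e-19 * 9.72e+15 * 1325 = 2.06322e+00 S/cm
Step 2: rho = 1 / sigma = 1 / 2.06322e+00 = 0.4847 ohm*cm

0.4847


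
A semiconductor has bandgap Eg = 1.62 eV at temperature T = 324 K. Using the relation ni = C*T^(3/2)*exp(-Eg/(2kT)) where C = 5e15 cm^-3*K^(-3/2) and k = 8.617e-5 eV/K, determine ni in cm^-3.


Step 1: Compute kT = 8.617e-5 * 324 = 0.02791908 eV
Step 2: Exponent = -Eg/(2kT) = -1.62/(2*0.02791908) = -29.01242
Step 3: T^(3/2) = 324^1.5 = 5832.00
Step 4: ni = 5e15 * 5832.00 * exp(-29.01242) = 7.33e+06 cm^-3

7.33e+06


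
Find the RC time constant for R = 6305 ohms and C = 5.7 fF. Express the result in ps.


Step 1: tau = R * C
Step 2: tau = 6305 * 5.7 fF = 6305 * 5.7e-15 F
Step 3: tau = 3.59385e-11 s = 35.9385 ps

35.9385


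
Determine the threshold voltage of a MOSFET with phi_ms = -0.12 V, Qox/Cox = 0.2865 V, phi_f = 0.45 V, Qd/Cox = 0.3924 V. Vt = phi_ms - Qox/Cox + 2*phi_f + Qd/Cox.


Step 1: Vt = phi_ms - Qox/Cox + 2*phi_f + Qd/Cox
Step 2: Vt = -0.12 - 0.2865 + 2*0.45 + 0.3924
Step 3: Vt = -0.12 - 0.2865 + 0.9 + 0.3924
Step 4: Vt = 0.8859 V

0.8859


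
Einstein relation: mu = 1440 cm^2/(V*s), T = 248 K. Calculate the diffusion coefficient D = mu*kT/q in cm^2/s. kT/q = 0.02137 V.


Step 1: D = mu * (kT/q)
Step 2: D = 1440 * 0.02137
Step 3: D = 30.77 cm^2/s

30.77


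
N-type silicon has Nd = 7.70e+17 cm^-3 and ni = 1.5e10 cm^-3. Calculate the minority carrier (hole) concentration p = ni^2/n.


Step 1: Since Nd >> ni, n ≈ Nd = 7.70e+17 cm^-3
Step 2: p = ni^2 / n = (1.5e10)^2 / 7.70e+17
Step 3: p = 2.25e20 / 7.70e+17 = 2.92e+02 cm^-3

2.92e+02


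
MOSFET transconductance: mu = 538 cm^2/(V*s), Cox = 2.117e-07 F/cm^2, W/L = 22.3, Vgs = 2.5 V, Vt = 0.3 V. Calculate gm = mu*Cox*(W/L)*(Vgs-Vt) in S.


Step 1: Vov = Vgs - Vt = 2.5 - 0.3 = 2.2 V
Step 2: gm = mu * Cox * (W/L) * Vov
Step 3: gm = 538 * 2.117e-07 * 22.3 * 2.2 = 5.59e-03 S

5.59e-03


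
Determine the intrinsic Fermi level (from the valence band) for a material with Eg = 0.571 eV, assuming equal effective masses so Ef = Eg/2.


Step 1: For an intrinsic semiconductor, the Fermi level sits at midgap.
Step 2: Ef = Eg / 2 = 0.571 / 2 = 0.2855 eV

0.2855


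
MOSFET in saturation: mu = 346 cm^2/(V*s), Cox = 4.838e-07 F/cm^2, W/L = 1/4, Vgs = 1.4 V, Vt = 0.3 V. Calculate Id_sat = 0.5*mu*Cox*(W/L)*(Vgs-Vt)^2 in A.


Step 1: Overdrive voltage Vov = Vgs - Vt = 1.4 - 0.3 = 1.1 V
Step 2: W/L = 1/4 = 0.25
Step 3: Id = 0.5 * 346 * 4.838e-07 * 0.25 * 1.1^2
Step 4: Id = 2.53e-05 A

2.53e-05


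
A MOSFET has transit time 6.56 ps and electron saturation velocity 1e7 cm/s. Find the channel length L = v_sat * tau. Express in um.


Step 1: tau in seconds = 6.56 ps * 1e-12 = 6.5600e-12 s
Step 2: L = v_sat * tau = 1e7 * 6.5600e-12 = 6.5600e-05 cm
Step 3: L in um = 6.5600e-05 * 1e4 = 0.656 um

0.656


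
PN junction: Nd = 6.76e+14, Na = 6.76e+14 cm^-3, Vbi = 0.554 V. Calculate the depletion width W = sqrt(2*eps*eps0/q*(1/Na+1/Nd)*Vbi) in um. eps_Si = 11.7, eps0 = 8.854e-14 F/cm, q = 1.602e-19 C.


Step 1: 1/Na + 1/Nd = 1/6.76e+14 + 1/6.76e+14 = 2.95858e-15
Step 2: 2*eps*eps0/q = 2*11.7*8.854e-14/1.602e-19 = 1.293281e+07
Step 3: W^2 = 1.293281e+07 * 2.95858e-15 * 0.554 = 2.11976e-08
Step 4: W = sqrt(2.11976e-08) = 1.456e-04 cm = 1.456 um

1.456


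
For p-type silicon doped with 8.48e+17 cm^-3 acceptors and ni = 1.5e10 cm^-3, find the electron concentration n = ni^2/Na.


Step 1: Majority hole concentration p ≈ Na = 8.48e+17 cm^-3
Step 2: n = ni^2 / Na = (1.5e10)^2 / 8.48e+17
Step 3: n = 2.65e+02 cm^-3

2.65e+02


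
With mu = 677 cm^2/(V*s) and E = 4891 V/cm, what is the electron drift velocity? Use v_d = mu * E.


Step 1: v_d = mu * E
Step 2: v_d = 677 * 4891 = 3311207
Step 3: v_d = 3.31e+06 cm/s

3.31e+06


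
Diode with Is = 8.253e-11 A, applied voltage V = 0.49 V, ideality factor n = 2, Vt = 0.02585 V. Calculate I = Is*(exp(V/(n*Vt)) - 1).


Step 1: V/(n*Vt) = 0.49/(2*0.02585) = 9.4778
Step 2: exp(9.4778) = 1.3066e+04
Step 3: I = 8.253e-11 * (1.3066e+04 - 1) = 1.08e-06 A

1.08e-06


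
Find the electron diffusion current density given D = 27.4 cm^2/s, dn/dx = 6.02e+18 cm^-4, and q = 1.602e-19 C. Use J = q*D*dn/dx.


Step 1: J = q * D * (dn/dx)
Step 2: J = 1.602e-19 * 27.4 * 6.02e+18
Step 3: J = 2.64e+01 A/cm^2

2.64e+01


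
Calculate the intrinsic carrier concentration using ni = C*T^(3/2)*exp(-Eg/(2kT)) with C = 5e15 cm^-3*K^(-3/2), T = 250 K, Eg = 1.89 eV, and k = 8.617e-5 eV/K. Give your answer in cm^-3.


Step 1: Compute kT = 8.617e-5 * 250 = 0.0215425 eV
Step 2: Exponent = -Eg/(2kT) = -1.89/(2*0.0215425) = -43.86677
Step 3: T^(3/2) = 250^1.5 = 3952.85
Step 4: ni = 5e15 * 3952.85 * exp(-43.86677) = 1.76e+00 cm^-3

1.76e+00


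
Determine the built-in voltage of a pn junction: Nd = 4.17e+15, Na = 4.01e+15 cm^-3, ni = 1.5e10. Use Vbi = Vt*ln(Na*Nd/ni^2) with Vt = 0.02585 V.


Step 1: Compute Na*Nd/ni^2 = 4.01e+15 * 4.17e+15 / (1.5e10)^2 = 7.4319e+10
Step 2: ln(7.4319e+10) = 25.0316
Step 3: Vbi = 0.02585 * 25.0316 = 0.647 V

0.647


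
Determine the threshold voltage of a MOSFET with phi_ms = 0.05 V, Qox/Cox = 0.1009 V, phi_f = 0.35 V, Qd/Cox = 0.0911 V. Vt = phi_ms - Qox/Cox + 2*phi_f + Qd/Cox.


Step 1: Vt = phi_ms - Qox/Cox + 2*phi_f + Qd/Cox
Step 2: Vt = 0.05 - 0.1009 + 2*0.35 + 0.0911
Step 3: Vt = 0.05 - 0.1009 + 0.7 + 0.0911
Step 4: Vt = 0.7402 V

0.7402


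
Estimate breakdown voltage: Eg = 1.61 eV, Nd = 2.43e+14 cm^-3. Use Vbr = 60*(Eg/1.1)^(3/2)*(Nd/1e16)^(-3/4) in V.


Step 1: Eg/1.1 = 1.61/1.1 = 1.463636
Step 2: (Eg/1.1)^1.5 = 1.463636^1.5 = 1.770719
Step 3: (Nd/1e16)^(-0.75) = (0.0243)^(-0.75) = 16.247827
Step 4: Vbr = 60 * 1.770719 * 16.247827 = 1726.2 V

1726.2


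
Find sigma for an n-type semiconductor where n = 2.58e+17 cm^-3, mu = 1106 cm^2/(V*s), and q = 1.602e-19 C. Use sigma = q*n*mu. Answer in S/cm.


Step 1: sigma = q * n * mu
Step 2: sigma = 1.602e-19 * 2.58e+17 * 1106
Step 3: sigma = 4.571e+01 S/cm

4.571e+01


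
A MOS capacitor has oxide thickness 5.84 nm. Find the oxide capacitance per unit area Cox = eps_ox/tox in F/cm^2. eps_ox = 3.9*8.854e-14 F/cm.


Step 1: eps_ox = 3.9 * 8.854e-14 = 3.45306e-13 F/cm
Step 2: tox in cm = 5.84 nm * 1e-7 = 5.8400e-07 cm
Step 3: Cox = 3.45306e-13 / 5.8400e-07 = 5.91e-07 F/cm^2

5.91e-07


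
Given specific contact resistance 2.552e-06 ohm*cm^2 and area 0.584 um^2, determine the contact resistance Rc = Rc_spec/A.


Step 1: Convert area to cm^2: 0.584 um^2 = 5.8400e-09 cm^2
Step 2: Rc = Rc_spec / A = 2.552e-06 / 5.8400e-09
Step 3: Rc = 4.37e+02 ohms

4.37e+02


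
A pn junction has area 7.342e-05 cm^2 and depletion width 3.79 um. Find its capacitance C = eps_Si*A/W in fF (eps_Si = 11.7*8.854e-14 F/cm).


Step 1: eps_Si = 11.7 * 8.854e-14 = 1.035918e-12 F/cm
Step 2: W in cm = 3.79 * 1e-4 = 3.79e-04 cm
Step 3: C = 1.035918e-12 * 7.342e-05 / 3.79e-04 = 2.006784e-13 F
Step 4: C = 200.68 fF

200.68


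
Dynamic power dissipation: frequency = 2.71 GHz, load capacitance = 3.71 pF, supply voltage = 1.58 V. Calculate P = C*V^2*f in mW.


Step 1: V^2 = 1.58^2 = 2.4964 V^2
Step 2: P = C*V^2*f = 3.71e-12 F * 2.4964 * 2.71e9 Hz
Step 3: P = 2.509905524e-02 W
Step 4: P = 25.099 mW

25.099


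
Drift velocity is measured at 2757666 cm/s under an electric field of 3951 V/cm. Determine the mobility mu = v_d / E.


Step 1: mu = v_d / E
Step 2: mu = 2757666 / 3951
Step 3: mu = 697.97 cm^2/(V*s)

697.97


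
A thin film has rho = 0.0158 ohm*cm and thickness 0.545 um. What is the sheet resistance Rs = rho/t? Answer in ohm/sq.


Step 1: Convert thickness to cm: t = 0.545 um = 5.4500e-05 cm
Step 2: Rs = rho / t = 0.0158 / 5.4500e-05
Step 3: Rs = 289.9 ohm/sq

289.9


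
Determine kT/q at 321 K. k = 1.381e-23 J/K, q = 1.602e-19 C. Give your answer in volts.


Step 1: kT = 1.381e-23 * 321 = 4.43301e-21 J
Step 2: Vt = kT/q = 4.43301e-21 / 1.602e-19
Step 3: Vt = 0.02767 V

0.02767


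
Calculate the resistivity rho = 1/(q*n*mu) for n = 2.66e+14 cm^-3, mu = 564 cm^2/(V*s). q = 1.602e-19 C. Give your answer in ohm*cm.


Step 1: sigma = q * n * mu = 1.602e-19 * 2.66e+14 * 564 = 2.40338e-02 S/cm
Step 2: rho = 1 / sigma = 1 / 2.40338e-02 = 41.61 ohm*cm

41.61


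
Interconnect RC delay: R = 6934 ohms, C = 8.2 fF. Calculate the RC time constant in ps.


Step 1: tau = R * C
Step 2: tau = 6934 * 8.2 fF = 6934 * 8.2e-15 F
Step 3: tau = 5.68588e-11 s = 56.8588 ps

56.8588


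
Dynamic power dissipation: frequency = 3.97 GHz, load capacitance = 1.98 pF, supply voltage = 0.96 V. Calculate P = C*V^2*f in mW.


Step 1: V^2 = 0.96^2 = 0.9216 V^2
Step 2: P = C*V^2*f = 1.98e-12 F * 0.9216 * 3.97e9 Hz
Step 3: P = 7.24432896e-03 W
Step 4: P = 7.244 mW

7.244


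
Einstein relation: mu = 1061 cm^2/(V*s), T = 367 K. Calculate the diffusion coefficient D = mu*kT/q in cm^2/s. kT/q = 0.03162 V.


Step 1: D = mu * (kT/q)
Step 2: D = 1061 * 0.03162
Step 3: D = 33.55 cm^2/s

33.55


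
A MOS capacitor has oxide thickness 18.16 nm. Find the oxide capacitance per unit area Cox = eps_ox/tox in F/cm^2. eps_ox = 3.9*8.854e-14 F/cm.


Step 1: eps_ox = 3.9 * 8.854e-14 = 3.45306e-13 F/cm
Step 2: tox in cm = 18.16 nm * 1e-7 = 1.8160e-06 cm
Step 3: Cox = 3.45306e-13 / 1.8160e-06 = 1.90e-07 F/cm^2

1.90e-07


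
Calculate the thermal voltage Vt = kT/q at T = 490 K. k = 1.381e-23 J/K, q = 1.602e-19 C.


Step 1: kT = 1.381e-23 * 490 = 6.7669e-21 J
Step 2: Vt = kT/q = 6.7669e-21 / 1.602e-19
Step 3: Vt = 0.04224 V

0.04224


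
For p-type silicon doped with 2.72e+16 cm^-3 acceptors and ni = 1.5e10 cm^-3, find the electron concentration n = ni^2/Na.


Step 1: Majority hole concentration p ≈ Na = 2.72e+16 cm^-3
Step 2: n = ni^2 / Na = (1.5e10)^2 / 2.72e+16
Step 3: n = 8.27e+03 cm^-3

8.27e+03


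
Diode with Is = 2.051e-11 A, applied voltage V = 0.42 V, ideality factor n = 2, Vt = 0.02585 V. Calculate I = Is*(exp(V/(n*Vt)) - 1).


Step 1: V/(n*Vt) = 0.42/(2*0.02585) = 8.1238
Step 2: exp(8.1238) = 3.3738e+03
Step 3: I = 2.051e-11 * (3.3738e+03 - 1) = 6.92e-08 A

6.92e-08


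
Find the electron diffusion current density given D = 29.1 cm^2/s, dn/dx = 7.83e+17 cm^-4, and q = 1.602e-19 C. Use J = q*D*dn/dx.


Step 1: J = q * D * (dn/dx)
Step 2: J = 1.602e-19 * 29.1 * 7.83e+17
Step 3: J = 3.65e+00 A/cm^2

3.65e+00


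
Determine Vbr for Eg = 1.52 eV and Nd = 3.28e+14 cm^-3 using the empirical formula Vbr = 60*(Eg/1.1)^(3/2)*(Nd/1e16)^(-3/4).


Step 1: Eg/1.1 = 1.52/1.1 = 1.381818
Step 2: (Eg/1.1)^1.5 = 1.381818^1.5 = 1.624337
Step 3: (Nd/1e16)^(-0.75) = (0.0328)^(-0.75) = 12.974619
Step 4: Vbr = 60 * 1.624337 * 12.974619 = 1264.5 V

1264.5


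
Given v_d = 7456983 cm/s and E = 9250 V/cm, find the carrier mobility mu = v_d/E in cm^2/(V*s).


Step 1: mu = v_d / E
Step 2: mu = 7456983 / 9250
Step 3: mu = 806.16 cm^2/(V*s)

806.16


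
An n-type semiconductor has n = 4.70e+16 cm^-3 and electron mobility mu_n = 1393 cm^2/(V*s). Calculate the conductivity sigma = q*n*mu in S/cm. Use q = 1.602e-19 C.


Step 1: sigma = q * n * mu
Step 2: sigma = 1.602e-19 * 4.70e+16 * 1393
Step 3: sigma = 1.049e+01 S/cm

1.049e+01


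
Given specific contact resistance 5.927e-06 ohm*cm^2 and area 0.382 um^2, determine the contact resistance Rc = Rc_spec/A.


Step 1: Convert area to cm^2: 0.382 um^2 = 3.8200e-09 cm^2
Step 2: Rc = Rc_spec / A = 5.927e-06 / 3.8200e-09
Step 3: Rc = 1.55e+03 ohms

1.55e+03


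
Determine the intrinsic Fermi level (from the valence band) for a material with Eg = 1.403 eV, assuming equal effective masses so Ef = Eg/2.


Step 1: For an intrinsic semiconductor, the Fermi level sits at midgap.
Step 2: Ef = Eg / 2 = 1.403 / 2 = 0.7015 eV

0.7015


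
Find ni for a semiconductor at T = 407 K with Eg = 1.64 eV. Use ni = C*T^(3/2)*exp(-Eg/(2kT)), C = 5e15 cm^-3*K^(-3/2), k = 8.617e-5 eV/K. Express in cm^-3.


Step 1: Compute kT = 8.617e-5 * 407 = 0.03507119 eV
Step 2: Exponent = -Eg/(2kT) = -1.64/(2*0.03507119) = -23.38101
Step 3: T^(3/2) = 407^1.5 = 8210.92
Step 4: ni = 5e15 * 8210.92 * exp(-23.38101) = 2.88e+09 cm^-3

2.88e+09


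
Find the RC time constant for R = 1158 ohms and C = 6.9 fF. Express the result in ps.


Step 1: tau = R * C
Step 2: tau = 1158 * 6.9 fF = 1158 * 6.9e-15 F
Step 3: tau = 7.9902e-12 s = 7.9902 ps

7.9902


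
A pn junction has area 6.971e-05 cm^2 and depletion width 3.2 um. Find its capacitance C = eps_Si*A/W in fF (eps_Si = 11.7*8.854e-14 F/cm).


Step 1: eps_Si = 11.7 * 8.854e-14 = 1.035918e-12 F/cm
Step 2: W in cm = 3.2 * 1e-4 = 3.20e-04 cm
Step 3: C = 1.035918e-12 * 6.971e-05 / 3.20e-04 = 2.256683e-13 F
Step 4: C = 225.67 fF

225.67


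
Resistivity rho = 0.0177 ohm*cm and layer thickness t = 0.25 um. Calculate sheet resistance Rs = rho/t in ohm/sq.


Step 1: Convert thickness to cm: t = 0.25 um = 2.5000e-05 cm
Step 2: Rs = rho / t = 0.0177 / 2.5000e-05
Step 3: Rs = 708.0 ohm/sq

708.0


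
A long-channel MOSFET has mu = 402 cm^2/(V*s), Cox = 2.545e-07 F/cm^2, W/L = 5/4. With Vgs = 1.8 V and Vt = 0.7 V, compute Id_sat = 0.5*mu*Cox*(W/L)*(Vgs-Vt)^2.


Step 1: Overdrive voltage Vov = Vgs - Vt = 1.8 - 0.7 = 1.1 V
Step 2: W/L = 5/4 = 1.25
Step 3: Id = 0.5 * 402 * 2.545e-07 * 1.25 * 1.1^2
Step 4: Id = 7.74e-05 A

7.74e-05


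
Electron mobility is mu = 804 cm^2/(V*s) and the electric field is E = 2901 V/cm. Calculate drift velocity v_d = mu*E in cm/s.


Step 1: v_d = mu * E
Step 2: v_d = 804 * 2901 = 2332404
Step 3: v_d = 2.33e+06 cm/s

2.33e+06


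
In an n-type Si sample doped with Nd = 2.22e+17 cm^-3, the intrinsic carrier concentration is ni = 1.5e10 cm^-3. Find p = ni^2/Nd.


Step 1: Since Nd >> ni, n ≈ Nd = 2.22e+17 cm^-3
Step 2: p = ni^2 / n = (1.5e10)^2 / 2.22e+17
Step 3: p = 2.25e20 / 2.22e+17 = 1.01e+03 cm^-3

1.01e+03


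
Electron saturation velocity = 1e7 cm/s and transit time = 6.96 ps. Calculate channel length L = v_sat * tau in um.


Step 1: tau in seconds = 6.96 ps * 1e-12 = 6.9600e-12 s
Step 2: L = v_sat * tau = 1e7 * 6.9600e-12 = 6.9600e-05 cm
Step 3: L in um = 6.9600e-05 * 1e4 = 0.696 um

0.696


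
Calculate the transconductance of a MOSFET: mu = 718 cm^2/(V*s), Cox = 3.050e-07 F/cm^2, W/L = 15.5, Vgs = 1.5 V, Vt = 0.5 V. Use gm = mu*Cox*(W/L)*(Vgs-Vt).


Step 1: Vov = Vgs - Vt = 1.5 - 0.5 = 1.0 V
Step 2: gm = mu * Cox * (W/L) * Vov
Step 3: gm = 718 * 3.050e-07 * 15.5 * 1.0 = 3.39e-03 S

3.39e-03


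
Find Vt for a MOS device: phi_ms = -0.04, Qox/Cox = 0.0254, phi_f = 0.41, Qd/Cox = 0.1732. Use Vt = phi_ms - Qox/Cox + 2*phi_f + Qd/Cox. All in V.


Step 1: Vt = phi_ms - Qox/Cox + 2*phi_f + Qd/Cox
Step 2: Vt = -0.04 - 0.0254 + 2*0.41 + 0.1732
Step 3: Vt = -0.04 - 0.0254 + 0.82 + 0.1732
Step 4: Vt = 0.9278 V

0.9278


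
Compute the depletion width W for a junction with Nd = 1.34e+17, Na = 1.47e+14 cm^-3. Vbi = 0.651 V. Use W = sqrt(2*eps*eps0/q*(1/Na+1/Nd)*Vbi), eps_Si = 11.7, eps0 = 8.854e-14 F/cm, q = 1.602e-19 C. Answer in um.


Step 1: 1/Na + 1/Nd = 1/1.47e+14 + 1/1.34e+17 = 6.81018e-15
Step 2: 2*eps*eps0/q = 2*11.7*8.854e-14/1.602e-19 = 1.293281e+07
Step 3: W^2 = 1.293281e+07 * 6.81018e-15 * 0.651 = 5.73367e-08
Step 4: W = sqrt(5.73367e-08) = 2.395e-04 cm = 2.395 um

2.395


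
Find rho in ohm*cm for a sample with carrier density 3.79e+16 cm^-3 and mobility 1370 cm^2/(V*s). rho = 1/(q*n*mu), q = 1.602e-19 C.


Step 1: sigma = q * n * mu = 1.602e-19 * 3.79e+16 * 1370 = 8.31806e+00 S/cm
Step 2: rho = 1 / sigma = 1 / 8.31806e+00 = 0.1202 ohm*cm

0.1202


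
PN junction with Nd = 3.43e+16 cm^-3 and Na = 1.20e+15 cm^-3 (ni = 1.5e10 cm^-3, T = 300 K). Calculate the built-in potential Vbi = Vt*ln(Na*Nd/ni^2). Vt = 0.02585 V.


Step 1: Compute Na*Nd/ni^2 = 1.20e+15 * 3.43e+16 / (1.5e10)^2 = 1.8293e+11
Step 2: ln(1.8293e+11) = 25.9324
Step 3: Vbi = 0.02585 * 25.9324 = 0.67 V

0.67


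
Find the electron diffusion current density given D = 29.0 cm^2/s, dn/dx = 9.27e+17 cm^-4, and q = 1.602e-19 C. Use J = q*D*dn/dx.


Step 1: J = q * D * (dn/dx)
Step 2: J = 1.602e-19 * 29.0 * 9.27e+17
Step 3: J = 4.31e+00 A/cm^2

4.31e+00


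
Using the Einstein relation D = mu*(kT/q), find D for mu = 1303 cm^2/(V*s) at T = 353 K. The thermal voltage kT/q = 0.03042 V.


Step 1: D = mu * (kT/q)
Step 2: D = 1303 * 0.03042
Step 3: D = 39.64 cm^2/s

39.64


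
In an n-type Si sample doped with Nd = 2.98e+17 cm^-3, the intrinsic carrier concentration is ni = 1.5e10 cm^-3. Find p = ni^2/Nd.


Step 1: Since Nd >> ni, n ≈ Nd = 2.98e+17 cm^-3
Step 2: p = ni^2 / n = (1.5e10)^2 / 2.98e+17
Step 3: p = 2.25e20 / 2.98e+17 = 7.55e+02 cm^-3

7.55e+02


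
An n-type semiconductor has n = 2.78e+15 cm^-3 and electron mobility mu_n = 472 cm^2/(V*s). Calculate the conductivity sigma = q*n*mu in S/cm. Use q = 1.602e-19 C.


Step 1: sigma = q * n * mu
Step 2: sigma = 1.602e-19 * 2.78e+15 * 472
Step 3: sigma = 2.102e-01 S/cm

2.102e-01


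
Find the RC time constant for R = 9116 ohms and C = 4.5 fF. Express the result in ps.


Step 1: tau = R * C
Step 2: tau = 9116 * 4.5 fF = 9116 * 4.5e-15 F
Step 3: tau = 4.1022e-11 s = 41.022 ps

41.022


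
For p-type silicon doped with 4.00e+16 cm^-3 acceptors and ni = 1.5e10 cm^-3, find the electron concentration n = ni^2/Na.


Step 1: Majority hole concentration p ≈ Na = 4.00e+16 cm^-3
Step 2: n = ni^2 / Na = (1.5e10)^2 / 4.00e+16
Step 3: n = 5.63e+03 cm^-3

5.63e+03


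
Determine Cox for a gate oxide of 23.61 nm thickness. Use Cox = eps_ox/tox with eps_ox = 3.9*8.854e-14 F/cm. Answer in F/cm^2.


Step 1: eps_ox = 3.9 * 8.854e-14 = 3.45306e-13 F/cm
Step 2: tox in cm = 23.61 nm * 1e-7 = 2.3610e-06 cm
Step 3: Cox = 3.45306e-13 / 2.3610e-06 = 1.46e-07 F/cm^2

1.46e-07


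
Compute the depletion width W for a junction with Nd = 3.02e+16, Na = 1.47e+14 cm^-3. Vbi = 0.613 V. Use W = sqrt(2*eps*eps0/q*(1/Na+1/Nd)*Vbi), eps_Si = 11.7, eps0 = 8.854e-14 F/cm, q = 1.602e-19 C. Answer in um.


Step 1: 1/Na + 1/Nd = 1/1.47e+14 + 1/3.02e+16 = 6.83583e-15
Step 2: 2*eps*eps0/q = 2*11.7*8.854e-14/1.602e-19 = 1.293281e+07
Step 3: W^2 = 1.293281e+07 * 6.83583e-15 * 0.613 = 5.41932e-08
Step 4: W = sqrt(5.41932e-08) = 2.328e-04 cm = 2.328 um

2.328


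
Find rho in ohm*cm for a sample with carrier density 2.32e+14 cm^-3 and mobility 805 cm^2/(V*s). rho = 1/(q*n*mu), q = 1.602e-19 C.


Step 1: sigma = q * n * mu = 1.602e-19 * 2.32e+14 * 805 = 2.99190e-02 S/cm
Step 2: rho = 1 / sigma = 1 / 2.99190e-02 = 33.42 ohm*cm

33.42


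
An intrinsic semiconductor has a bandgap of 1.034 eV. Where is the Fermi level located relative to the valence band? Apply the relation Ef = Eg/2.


Step 1: For an intrinsic semiconductor, the Fermi level sits at midgap.
Step 2: Ef = Eg / 2 = 1.034 / 2 = 0.517 eV

0.517


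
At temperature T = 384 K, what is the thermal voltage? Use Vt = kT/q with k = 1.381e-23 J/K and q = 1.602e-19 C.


Step 1: kT = 1.381e-23 * 384 = 5.30304e-21 J
Step 2: Vt = kT/q = 5.30304e-21 / 1.602e-19
Step 3: Vt = 0.0331 V

0.0331


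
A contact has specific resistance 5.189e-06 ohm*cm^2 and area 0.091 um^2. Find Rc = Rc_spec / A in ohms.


Step 1: Convert area to cm^2: 0.091 um^2 = 9.1000e-10 cm^2
Step 2: Rc = Rc_spec / A = 5.189e-06 / 9.1000e-10
Step 3: Rc = 5.70e+03 ohms

5.70e+03


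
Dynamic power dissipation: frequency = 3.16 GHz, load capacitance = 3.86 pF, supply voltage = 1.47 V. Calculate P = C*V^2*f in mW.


Step 1: V^2 = 1.47^2 = 2.1609 V^2
Step 2: P = C*V^2*f = 3.86e-12 F * 2.1609 * 3.16e9 Hz
Step 3: P = 2.635779384e-02 W
Step 4: P = 26.358 mW

26.358


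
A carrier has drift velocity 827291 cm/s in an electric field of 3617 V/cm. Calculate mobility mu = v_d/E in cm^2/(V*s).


Step 1: mu = v_d / E
Step 2: mu = 827291 / 3617
Step 3: mu = 228.72 cm^2/(V*s)

228.72


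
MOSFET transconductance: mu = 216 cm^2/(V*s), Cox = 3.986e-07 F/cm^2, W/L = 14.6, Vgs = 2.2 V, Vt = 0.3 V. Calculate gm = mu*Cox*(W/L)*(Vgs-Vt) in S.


Step 1: Vov = Vgs - Vt = 2.2 - 0.3 = 1.9 V
Step 2: gm = mu * Cox * (W/L) * Vov
Step 3: gm = 216 * 3.986e-07 * 14.6 * 1.9 = 2.39e-03 S

2.39e-03


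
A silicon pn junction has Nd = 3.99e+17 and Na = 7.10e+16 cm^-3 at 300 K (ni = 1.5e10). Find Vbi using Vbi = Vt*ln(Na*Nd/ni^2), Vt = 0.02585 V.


Step 1: Compute Na*Nd/ni^2 = 7.10e+16 * 3.99e+17 / (1.5e10)^2 = 1.2591e+14
Step 2: ln(1.2591e+14) = 32.4666
Step 3: Vbi = 0.02585 * 32.4666 = 0.839 V

0.839


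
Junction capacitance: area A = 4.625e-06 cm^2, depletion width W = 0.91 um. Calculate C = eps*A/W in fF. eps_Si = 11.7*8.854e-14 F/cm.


Step 1: eps_Si = 11.7 * 8.854e-14 = 1.035918e-12 F/cm
Step 2: W in cm = 0.91 * 1e-4 = 9.10e-05 cm
Step 3: C = 1.035918e-12 * 4.625e-06 / 9.10e-05 = 5.264968e-14 F
Step 4: C = 52.65 fF

52.65


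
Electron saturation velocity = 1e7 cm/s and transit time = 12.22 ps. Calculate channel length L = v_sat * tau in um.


Step 1: tau in seconds = 12.22 ps * 1e-12 = 1.2220e-11 s
Step 2: L = v_sat * tau = 1e7 * 1.2220e-11 = 1.2220e-04 cm
Step 3: L in um = 1.2220e-04 * 1e4 = 1.222 um

1.222


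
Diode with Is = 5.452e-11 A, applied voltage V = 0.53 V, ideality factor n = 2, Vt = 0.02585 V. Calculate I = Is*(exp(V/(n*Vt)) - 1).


Step 1: V/(n*Vt) = 0.53/(2*0.02585) = 10.2515
Step 2: exp(10.2515) = 2.8325e+04
Step 3: I = 5.452e-11 * (2.8325e+04 - 1) = 1.54e-06 A

1.54e-06


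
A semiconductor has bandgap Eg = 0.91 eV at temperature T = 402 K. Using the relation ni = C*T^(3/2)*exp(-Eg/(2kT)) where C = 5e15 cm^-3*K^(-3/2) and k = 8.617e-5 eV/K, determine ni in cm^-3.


Step 1: Compute kT = 8.617e-5 * 402 = 0.03464034 eV
Step 2: Exponent = -Eg/(2kT) = -0.91/(2*0.03464034) = -13.13498
Step 3: T^(3/2) = 402^1.5 = 8060.07
Step 4: ni = 5e15 * 8060.07 * exp(-13.13498) = 7.96e+13 cm^-3

7.96e+13


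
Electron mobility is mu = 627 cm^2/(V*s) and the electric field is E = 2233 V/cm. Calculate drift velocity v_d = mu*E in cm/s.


Step 1: v_d = mu * E
Step 2: v_d = 627 * 2233 = 1400091
Step 3: v_d = 1.40e+06 cm/s

1.40e+06


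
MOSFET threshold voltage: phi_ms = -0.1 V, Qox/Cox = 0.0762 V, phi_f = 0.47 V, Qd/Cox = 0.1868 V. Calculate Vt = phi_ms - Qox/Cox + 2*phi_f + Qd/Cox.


Step 1: Vt = phi_ms - Qox/Cox + 2*phi_f + Qd/Cox
Step 2: Vt = -0.1 - 0.0762 + 2*0.47 + 0.1868
Step 3: Vt = -0.1 - 0.0762 + 0.94 + 0.1868
Step 4: Vt = 0.9506 V

0.9506


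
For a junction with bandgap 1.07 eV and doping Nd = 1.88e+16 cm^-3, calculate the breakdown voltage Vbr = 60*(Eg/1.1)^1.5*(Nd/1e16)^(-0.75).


Step 1: Eg/1.1 = 1.07/1.1 = 0.972727
Step 2: (Eg/1.1)^1.5 = 0.972727^1.5 = 0.959371
Step 3: (Nd/1e16)^(-0.75) = (1.88)^(-0.75) = 0.622847
Step 4: Vbr = 60 * 0.959371 * 0.622847 = 35.9 V

35.9


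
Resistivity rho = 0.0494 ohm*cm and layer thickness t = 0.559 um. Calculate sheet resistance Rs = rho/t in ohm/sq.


Step 1: Convert thickness to cm: t = 0.559 um = 5.5900e-05 cm
Step 2: Rs = rho / t = 0.0494 / 5.5900e-05
Step 3: Rs = 883.7 ohm/sq

883.7


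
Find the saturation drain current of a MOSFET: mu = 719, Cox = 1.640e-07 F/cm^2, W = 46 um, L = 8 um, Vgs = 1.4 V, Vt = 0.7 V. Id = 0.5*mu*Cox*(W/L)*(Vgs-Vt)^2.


Step 1: Overdrive voltage Vov = Vgs - Vt = 1.4 - 0.7 = 0.7 V
Step 2: W/L = 46/8 = 5.75
Step 3: Id = 0.5 * 719 * 1.640e-07 * 5.75 * 0.7^2
Step 4: Id = 1.66e-04 A

1.66e-04


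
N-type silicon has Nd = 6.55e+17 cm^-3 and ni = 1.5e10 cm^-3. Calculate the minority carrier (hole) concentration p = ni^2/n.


Step 1: Since Nd >> ni, n ≈ Nd = 6.55e+17 cm^-3
Step 2: p = ni^2 / n = (1.5e10)^2 / 6.55e+17
Step 3: p = 2.25e20 / 6.55e+17 = 3.44e+02 cm^-3

3.44e+02


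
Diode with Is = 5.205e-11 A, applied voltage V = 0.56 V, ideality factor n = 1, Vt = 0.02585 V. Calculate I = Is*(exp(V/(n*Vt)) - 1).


Step 1: V/(n*Vt) = 0.56/(1*0.02585) = 21.6634
Step 2: exp(21.6634) = 2.5603e+09
Step 3: I = 5.205e-11 * (2.5603e+09 - 1) = 1.33e-01 A

1.33e-01


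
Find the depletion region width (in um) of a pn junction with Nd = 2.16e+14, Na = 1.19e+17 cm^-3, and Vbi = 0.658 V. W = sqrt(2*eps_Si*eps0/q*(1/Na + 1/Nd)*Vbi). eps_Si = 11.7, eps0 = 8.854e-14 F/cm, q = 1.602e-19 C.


Step 1: 1/Na + 1/Nd = 1/1.19e+17 + 1/2.16e+14 = 4.63803e-15
Step 2: 2*eps*eps0/q = 2*11.7*8.854e-14/1.602e-19 = 1.293281e+07
Step 3: W^2 = 1.293281e+07 * 4.63803e-15 * 0.658 = 3.94687e-08
Step 4: W = sqrt(3.94687e-08) = 1.987e-04 cm = 1.987 um

1.987


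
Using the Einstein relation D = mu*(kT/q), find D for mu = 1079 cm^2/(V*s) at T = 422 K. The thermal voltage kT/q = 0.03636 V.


Step 1: D = mu * (kT/q)
Step 2: D = 1079 * 0.03636
Step 3: D = 39.23 cm^2/s

39.23


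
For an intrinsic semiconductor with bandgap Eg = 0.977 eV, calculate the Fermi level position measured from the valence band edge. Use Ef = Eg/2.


Step 1: For an intrinsic semiconductor, the Fermi level sits at midgap.
Step 2: Ef = Eg / 2 = 0.977 / 2 = 0.4885 eV

0.4885


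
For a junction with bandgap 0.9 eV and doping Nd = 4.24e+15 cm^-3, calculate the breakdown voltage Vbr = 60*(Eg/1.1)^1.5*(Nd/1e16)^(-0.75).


Step 1: Eg/1.1 = 0.9/1.1 = 0.818182
Step 2: (Eg/1.1)^1.5 = 0.818182^1.5 = 0.740074
Step 3: (Nd/1e16)^(-0.75) = (0.424)^(-0.75) = 1.903161
Step 4: Vbr = 60 * 0.740074 * 1.903161 = 84.5 V

84.5


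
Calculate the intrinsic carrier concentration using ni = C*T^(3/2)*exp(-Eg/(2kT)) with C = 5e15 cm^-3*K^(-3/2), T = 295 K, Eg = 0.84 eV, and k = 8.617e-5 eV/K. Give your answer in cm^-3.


Step 1: Compute kT = 8.617e-5 * 295 = 0.02542015 eV
Step 2: Exponent = -Eg/(2kT) = -0.84/(2*0.02542015) = -16.52233
Step 3: T^(3/2) = 295^1.5 = 5066.79
Step 4: ni = 5e15 * 5066.79 * exp(-16.52233) = 1.69e+12 cm^-3

1.69e+12


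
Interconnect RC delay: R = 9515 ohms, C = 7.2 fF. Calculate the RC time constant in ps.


Step 1: tau = R * C
Step 2: tau = 9515 * 7.2 fF = 9515 * 7.2e-15 F
Step 3: tau = 6.8508e-11 s = 68.508 ps

68.508


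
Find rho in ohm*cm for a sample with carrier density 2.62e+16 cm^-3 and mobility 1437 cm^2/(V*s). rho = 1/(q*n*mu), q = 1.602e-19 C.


Step 1: sigma = q * n * mu = 1.602e-19 * 2.62e+16 * 1437 = 6.03143e+00 S/cm
Step 2: rho = 1 / sigma = 1 / 6.03143e+00 = 0.1658 ohm*cm

0.1658


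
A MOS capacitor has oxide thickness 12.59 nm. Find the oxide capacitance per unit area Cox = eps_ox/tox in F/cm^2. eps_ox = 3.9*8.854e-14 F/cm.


Step 1: eps_ox = 3.9 * 8.854e-14 = 3.45306e-13 F/cm
Step 2: tox in cm = 12.59 nm * 1e-7 = 1.2590e-06 cm
Step 3: Cox = 3.45306e-13 / 1.2590e-06 = 2.74e-07 F/cm^2

2.74e-07


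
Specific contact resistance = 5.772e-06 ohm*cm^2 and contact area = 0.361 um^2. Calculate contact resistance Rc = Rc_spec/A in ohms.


Step 1: Convert area to cm^2: 0.361 um^2 = 3.6100e-09 cm^2
Step 2: Rc = Rc_spec / A = 5.772e-06 / 3.6100e-09
Step 3: Rc = 1.60e+03 ohms

1.60e+03


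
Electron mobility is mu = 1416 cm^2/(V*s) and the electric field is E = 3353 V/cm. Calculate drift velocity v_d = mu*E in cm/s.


Step 1: v_d = mu * E
Step 2: v_d = 1416 * 3353 = 4747848
Step 3: v_d = 4.75e+06 cm/s

4.75e+06


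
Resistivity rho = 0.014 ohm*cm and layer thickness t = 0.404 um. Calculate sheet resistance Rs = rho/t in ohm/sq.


Step 1: Convert thickness to cm: t = 0.404 um = 4.0400e-05 cm
Step 2: Rs = rho / t = 0.014 / 4.0400e-05
Step 3: Rs = 346.5 ohm/sq

346.5


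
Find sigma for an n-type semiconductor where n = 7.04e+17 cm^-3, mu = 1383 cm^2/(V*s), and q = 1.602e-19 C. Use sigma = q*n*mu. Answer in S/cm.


Step 1: sigma = q * n * mu
Step 2: sigma = 1.602e-19 * 7.04e+17 * 1383
Step 3: sigma = 1.560e+02 S/cm

1.560e+02


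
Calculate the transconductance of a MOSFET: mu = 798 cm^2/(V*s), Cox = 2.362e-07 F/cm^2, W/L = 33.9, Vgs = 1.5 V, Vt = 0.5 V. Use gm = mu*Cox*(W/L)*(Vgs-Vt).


Step 1: Vov = Vgs - Vt = 1.5 - 0.5 = 1.0 V
Step 2: gm = mu * Cox * (W/L) * Vov
Step 3: gm = 798 * 2.362e-07 * 33.9 * 1.0 = 6.39e-03 S

6.39e-03


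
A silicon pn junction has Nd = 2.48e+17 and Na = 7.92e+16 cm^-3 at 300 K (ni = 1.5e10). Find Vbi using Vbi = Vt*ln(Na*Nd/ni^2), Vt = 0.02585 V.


Step 1: Compute Na*Nd/ni^2 = 7.92e+16 * 2.48e+17 / (1.5e10)^2 = 8.7296e+13
Step 2: ln(8.7296e+13) = 32.1003
Step 3: Vbi = 0.02585 * 32.1003 = 0.83 V

0.83


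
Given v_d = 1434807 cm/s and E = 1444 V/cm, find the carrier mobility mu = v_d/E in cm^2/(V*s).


Step 1: mu = v_d / E
Step 2: mu = 1434807 / 1444
Step 3: mu = 993.63 cm^2/(V*s)

993.63


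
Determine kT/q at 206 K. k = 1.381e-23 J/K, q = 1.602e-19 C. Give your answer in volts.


Step 1: kT = 1.381e-23 * 206 = 2.84486e-21 J
Step 2: Vt = kT/q = 2.84486e-21 / 1.602e-19
Step 3: Vt = 0.01776 V

0.01776


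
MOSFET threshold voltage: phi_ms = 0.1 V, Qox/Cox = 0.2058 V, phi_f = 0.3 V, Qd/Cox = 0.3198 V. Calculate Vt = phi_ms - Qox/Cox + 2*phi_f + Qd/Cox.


Step 1: Vt = phi_ms - Qox/Cox + 2*phi_f + Qd/Cox
Step 2: Vt = 0.1 - 0.2058 + 2*0.3 + 0.3198
Step 3: Vt = 0.1 - 0.2058 + 0.6 + 0.3198
Step 4: Vt = 0.814 V

0.814
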